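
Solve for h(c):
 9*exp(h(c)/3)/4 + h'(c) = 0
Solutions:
 h(c) = 3*log(1/(C1 + 9*c)) + 3*log(12)


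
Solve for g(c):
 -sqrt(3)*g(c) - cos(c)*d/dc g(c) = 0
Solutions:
 g(c) = C1*(sin(c) - 1)^(sqrt(3)/2)/(sin(c) + 1)^(sqrt(3)/2)


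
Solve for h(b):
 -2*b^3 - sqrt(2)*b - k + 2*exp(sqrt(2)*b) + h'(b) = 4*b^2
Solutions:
 h(b) = C1 + b^4/2 + 4*b^3/3 + sqrt(2)*b^2/2 + b*k - sqrt(2)*exp(sqrt(2)*b)


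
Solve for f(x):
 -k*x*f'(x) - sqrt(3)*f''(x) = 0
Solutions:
 f(x) = Piecewise((-sqrt(2)*3^(1/4)*sqrt(pi)*C1*erf(sqrt(2)*3^(3/4)*sqrt(k)*x/6)/(2*sqrt(k)) - C2, (k > 0) | (k < 0)), (-C1*x - C2, True))


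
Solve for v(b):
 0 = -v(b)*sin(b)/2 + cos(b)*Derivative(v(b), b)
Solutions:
 v(b) = C1/sqrt(cos(b))


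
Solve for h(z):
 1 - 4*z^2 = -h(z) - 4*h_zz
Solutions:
 h(z) = C1*sin(z/2) + C2*cos(z/2) + 4*z^2 - 33


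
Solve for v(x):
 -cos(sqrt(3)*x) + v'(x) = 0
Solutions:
 v(x) = C1 + sqrt(3)*sin(sqrt(3)*x)/3


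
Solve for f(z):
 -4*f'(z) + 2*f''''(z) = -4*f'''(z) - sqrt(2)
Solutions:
 f(z) = C1 + C2*exp(-z*(4/(3*sqrt(33) + 19)^(1/3) + (3*sqrt(33) + 19)^(1/3) + 4)/6)*sin(sqrt(3)*z*(-(3*sqrt(33) + 19)^(1/3) + 4/(3*sqrt(33) + 19)^(1/3))/6) + C3*exp(-z*(4/(3*sqrt(33) + 19)^(1/3) + (3*sqrt(33) + 19)^(1/3) + 4)/6)*cos(sqrt(3)*z*(-(3*sqrt(33) + 19)^(1/3) + 4/(3*sqrt(33) + 19)^(1/3))/6) + C4*exp(z*(-2 + 4/(3*sqrt(33) + 19)^(1/3) + (3*sqrt(33) + 19)^(1/3))/3) + sqrt(2)*z/4


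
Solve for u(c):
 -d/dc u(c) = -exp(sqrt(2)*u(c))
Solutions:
 u(c) = sqrt(2)*(2*log(-1/(C1 + c)) - log(2))/4


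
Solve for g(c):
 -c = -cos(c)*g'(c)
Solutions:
 g(c) = C1 + Integral(c/cos(c), c)


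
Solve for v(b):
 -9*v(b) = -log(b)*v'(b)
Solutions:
 v(b) = C1*exp(9*li(b))


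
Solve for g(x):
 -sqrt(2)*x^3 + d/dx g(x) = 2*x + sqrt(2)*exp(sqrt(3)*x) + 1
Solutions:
 g(x) = C1 + sqrt(2)*x^4/4 + x^2 + x + sqrt(6)*exp(sqrt(3)*x)/3


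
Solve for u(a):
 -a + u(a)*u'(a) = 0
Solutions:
 u(a) = -sqrt(C1 + a^2)
 u(a) = sqrt(C1 + a^2)


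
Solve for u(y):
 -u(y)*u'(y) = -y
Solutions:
 u(y) = -sqrt(C1 + y^2)
 u(y) = sqrt(C1 + y^2)


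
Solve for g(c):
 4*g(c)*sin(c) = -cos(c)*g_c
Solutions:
 g(c) = C1*cos(c)^4


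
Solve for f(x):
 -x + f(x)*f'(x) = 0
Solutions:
 f(x) = -sqrt(C1 + x^2)
 f(x) = sqrt(C1 + x^2)


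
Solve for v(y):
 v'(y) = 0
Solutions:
 v(y) = C1


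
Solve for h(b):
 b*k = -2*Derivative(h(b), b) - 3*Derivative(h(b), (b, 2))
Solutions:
 h(b) = C1 + C2*exp(-2*b/3) - b^2*k/4 + 3*b*k/4


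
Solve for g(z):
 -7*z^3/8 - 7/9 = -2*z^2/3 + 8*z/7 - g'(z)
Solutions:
 g(z) = C1 + 7*z^4/32 - 2*z^3/9 + 4*z^2/7 + 7*z/9


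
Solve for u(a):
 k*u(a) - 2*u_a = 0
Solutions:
 u(a) = C1*exp(a*k/2)


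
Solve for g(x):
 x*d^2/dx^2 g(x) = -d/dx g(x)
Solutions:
 g(x) = C1 + C2*log(x)


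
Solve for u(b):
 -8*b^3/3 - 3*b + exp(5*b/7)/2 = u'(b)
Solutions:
 u(b) = C1 - 2*b^4/3 - 3*b^2/2 + 7*exp(5*b/7)/10


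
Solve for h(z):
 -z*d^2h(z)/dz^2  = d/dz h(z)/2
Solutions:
 h(z) = C1 + C2*sqrt(z)


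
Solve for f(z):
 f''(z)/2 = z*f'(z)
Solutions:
 f(z) = C1 + C2*erfi(z)


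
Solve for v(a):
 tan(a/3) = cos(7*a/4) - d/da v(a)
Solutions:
 v(a) = C1 + 3*log(cos(a/3)) + 4*sin(7*a/4)/7


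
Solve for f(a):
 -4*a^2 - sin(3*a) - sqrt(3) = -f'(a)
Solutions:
 f(a) = C1 + 4*a^3/3 + sqrt(3)*a - cos(3*a)/3


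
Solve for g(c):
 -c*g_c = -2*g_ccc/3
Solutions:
 g(c) = C1 + Integral(C2*airyai(2^(2/3)*3^(1/3)*c/2) + C3*airybi(2^(2/3)*3^(1/3)*c/2), c)


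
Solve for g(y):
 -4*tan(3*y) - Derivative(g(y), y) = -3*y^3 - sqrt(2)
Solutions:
 g(y) = C1 + 3*y^4/4 + sqrt(2)*y + 4*log(cos(3*y))/3


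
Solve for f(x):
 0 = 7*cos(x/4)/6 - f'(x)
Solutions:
 f(x) = C1 + 14*sin(x/4)/3


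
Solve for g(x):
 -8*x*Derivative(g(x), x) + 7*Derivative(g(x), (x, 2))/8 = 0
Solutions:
 g(x) = C1 + C2*erfi(4*sqrt(14)*x/7)


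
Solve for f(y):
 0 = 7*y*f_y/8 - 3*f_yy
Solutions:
 f(y) = C1 + C2*erfi(sqrt(21)*y/12)


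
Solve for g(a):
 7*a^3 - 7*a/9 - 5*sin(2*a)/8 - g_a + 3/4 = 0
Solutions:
 g(a) = C1 + 7*a^4/4 - 7*a^2/18 + 3*a/4 + 5*cos(2*a)/16


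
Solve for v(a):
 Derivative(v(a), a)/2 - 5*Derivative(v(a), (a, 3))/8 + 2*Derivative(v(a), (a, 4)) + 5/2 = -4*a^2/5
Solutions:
 v(a) = C1 + C2*exp(a*(25/(96*sqrt(20361) + 13699)^(1/3) + 10 + (96*sqrt(20361) + 13699)^(1/3))/96)*sin(sqrt(3)*a*(-(96*sqrt(20361) + 13699)^(1/3) + 25/(96*sqrt(20361) + 13699)^(1/3))/96) + C3*exp(a*(25/(96*sqrt(20361) + 13699)^(1/3) + 10 + (96*sqrt(20361) + 13699)^(1/3))/96)*cos(sqrt(3)*a*(-(96*sqrt(20361) + 13699)^(1/3) + 25/(96*sqrt(20361) + 13699)^(1/3))/96) + C4*exp(a*(-(96*sqrt(20361) + 13699)^(1/3) - 25/(96*sqrt(20361) + 13699)^(1/3) + 5)/48) - 8*a^3/15 - 9*a


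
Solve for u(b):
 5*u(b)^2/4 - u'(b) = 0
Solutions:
 u(b) = -4/(C1 + 5*b)


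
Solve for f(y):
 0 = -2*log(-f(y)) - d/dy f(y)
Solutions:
 -li(-f(y)) = C1 - 2*y


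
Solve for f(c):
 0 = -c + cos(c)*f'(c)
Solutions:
 f(c) = C1 + Integral(c/cos(c), c)


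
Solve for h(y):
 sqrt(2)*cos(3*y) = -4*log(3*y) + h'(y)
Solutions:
 h(y) = C1 + 4*y*log(y) - 4*y + 4*y*log(3) + sqrt(2)*sin(3*y)/3


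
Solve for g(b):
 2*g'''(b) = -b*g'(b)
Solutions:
 g(b) = C1 + Integral(C2*airyai(-2^(2/3)*b/2) + C3*airybi(-2^(2/3)*b/2), b)


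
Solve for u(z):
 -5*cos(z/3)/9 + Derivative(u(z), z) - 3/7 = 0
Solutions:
 u(z) = C1 + 3*z/7 + 5*sin(z/3)/3


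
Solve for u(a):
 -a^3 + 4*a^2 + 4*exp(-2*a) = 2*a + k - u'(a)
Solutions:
 u(a) = C1 + a^4/4 - 4*a^3/3 + a^2 + a*k + 2*exp(-2*a)


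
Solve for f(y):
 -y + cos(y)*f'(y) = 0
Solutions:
 f(y) = C1 + Integral(y/cos(y), y)


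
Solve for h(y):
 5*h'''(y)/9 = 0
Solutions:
 h(y) = C1 + C2*y + C3*y^2


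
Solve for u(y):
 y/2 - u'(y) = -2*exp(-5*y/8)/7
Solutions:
 u(y) = C1 + y^2/4 - 16*exp(-5*y/8)/35


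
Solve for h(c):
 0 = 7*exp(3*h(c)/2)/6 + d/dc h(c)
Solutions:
 h(c) = 2*log(1/(C1 + 7*c))/3 + 4*log(2)/3
 h(c) = 2*log(2^(2/3)*(-1 - sqrt(3)*I)*(1/(C1 + 7*c))^(1/3)/2)
 h(c) = 2*log(2^(2/3)*(-1 + sqrt(3)*I)*(1/(C1 + 7*c))^(1/3)/2)


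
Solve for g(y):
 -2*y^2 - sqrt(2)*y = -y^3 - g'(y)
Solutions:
 g(y) = C1 - y^4/4 + 2*y^3/3 + sqrt(2)*y^2/2


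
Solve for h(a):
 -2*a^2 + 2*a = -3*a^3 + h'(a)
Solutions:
 h(a) = C1 + 3*a^4/4 - 2*a^3/3 + a^2


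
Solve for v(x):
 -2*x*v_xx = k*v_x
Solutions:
 v(x) = C1 + x^(1 - re(k)/2)*(C2*sin(log(x)*Abs(im(k))/2) + C3*cos(log(x)*im(k)/2))


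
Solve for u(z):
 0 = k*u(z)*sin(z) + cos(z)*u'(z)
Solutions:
 u(z) = C1*exp(k*log(cos(z)))


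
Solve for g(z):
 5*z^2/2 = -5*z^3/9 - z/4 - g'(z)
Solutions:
 g(z) = C1 - 5*z^4/36 - 5*z^3/6 - z^2/8


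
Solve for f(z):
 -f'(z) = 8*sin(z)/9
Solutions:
 f(z) = C1 + 8*cos(z)/9


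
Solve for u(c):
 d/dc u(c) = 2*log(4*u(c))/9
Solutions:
 -9*Integral(1/(log(_y) + 2*log(2)), (_y, u(c)))/2 = C1 - c


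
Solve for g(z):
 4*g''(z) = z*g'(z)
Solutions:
 g(z) = C1 + C2*erfi(sqrt(2)*z/4)


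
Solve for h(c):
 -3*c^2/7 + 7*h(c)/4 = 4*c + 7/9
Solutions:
 h(c) = 12*c^2/49 + 16*c/7 + 4/9


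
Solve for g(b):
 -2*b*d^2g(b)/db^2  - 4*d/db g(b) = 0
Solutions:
 g(b) = C1 + C2/b


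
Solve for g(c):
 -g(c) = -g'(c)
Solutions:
 g(c) = C1*exp(c)


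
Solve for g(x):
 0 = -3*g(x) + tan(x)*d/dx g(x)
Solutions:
 g(x) = C1*sin(x)^3


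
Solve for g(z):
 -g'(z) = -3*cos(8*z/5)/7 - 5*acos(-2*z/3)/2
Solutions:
 g(z) = C1 + 5*z*acos(-2*z/3)/2 + 5*sqrt(9 - 4*z^2)/4 + 15*sin(8*z/5)/56


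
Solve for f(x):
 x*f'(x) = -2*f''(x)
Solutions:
 f(x) = C1 + C2*erf(x/2)


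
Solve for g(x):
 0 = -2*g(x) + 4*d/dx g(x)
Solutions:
 g(x) = C1*exp(x/2)


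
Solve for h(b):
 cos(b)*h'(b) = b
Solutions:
 h(b) = C1 + Integral(b/cos(b), b)


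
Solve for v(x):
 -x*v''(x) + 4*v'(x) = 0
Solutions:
 v(x) = C1 + C2*x^5


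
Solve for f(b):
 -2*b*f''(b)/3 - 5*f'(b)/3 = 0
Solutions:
 f(b) = C1 + C2/b^(3/2)


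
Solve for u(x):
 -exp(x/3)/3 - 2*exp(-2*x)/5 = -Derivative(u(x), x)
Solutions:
 u(x) = C1 + exp(x/3) - exp(-2*x)/5


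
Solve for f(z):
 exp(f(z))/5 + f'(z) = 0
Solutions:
 f(z) = log(1/(C1 + z)) + log(5)


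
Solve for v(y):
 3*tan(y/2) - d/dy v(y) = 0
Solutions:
 v(y) = C1 - 6*log(cos(y/2))


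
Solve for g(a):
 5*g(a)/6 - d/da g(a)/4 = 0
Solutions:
 g(a) = C1*exp(10*a/3)


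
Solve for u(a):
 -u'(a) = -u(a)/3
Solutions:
 u(a) = C1*exp(a/3)


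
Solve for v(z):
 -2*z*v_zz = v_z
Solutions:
 v(z) = C1 + C2*sqrt(z)


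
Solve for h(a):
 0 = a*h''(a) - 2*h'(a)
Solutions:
 h(a) = C1 + C2*a^3


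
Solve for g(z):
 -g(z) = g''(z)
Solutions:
 g(z) = C1*sin(z) + C2*cos(z)


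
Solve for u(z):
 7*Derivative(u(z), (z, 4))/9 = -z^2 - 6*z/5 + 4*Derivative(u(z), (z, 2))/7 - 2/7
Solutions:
 u(z) = C1 + C2*z + C3*exp(-6*z/7) + C4*exp(6*z/7) + 7*z^4/48 + 7*z^3/20 + 379*z^2/144


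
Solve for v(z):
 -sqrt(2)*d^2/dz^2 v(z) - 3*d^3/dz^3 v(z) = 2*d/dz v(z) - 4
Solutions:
 v(z) = C1 + 2*z + (C2*sin(sqrt(22)*z/6) + C3*cos(sqrt(22)*z/6))*exp(-sqrt(2)*z/6)


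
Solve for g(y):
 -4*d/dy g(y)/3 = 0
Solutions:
 g(y) = C1


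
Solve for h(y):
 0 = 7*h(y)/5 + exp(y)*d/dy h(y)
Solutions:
 h(y) = C1*exp(7*exp(-y)/5)


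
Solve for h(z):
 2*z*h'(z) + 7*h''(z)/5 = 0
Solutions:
 h(z) = C1 + C2*erf(sqrt(35)*z/7)


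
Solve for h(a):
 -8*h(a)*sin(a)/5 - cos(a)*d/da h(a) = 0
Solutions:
 h(a) = C1*cos(a)^(8/5)


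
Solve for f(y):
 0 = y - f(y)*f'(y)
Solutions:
 f(y) = -sqrt(C1 + y^2)
 f(y) = sqrt(C1 + y^2)


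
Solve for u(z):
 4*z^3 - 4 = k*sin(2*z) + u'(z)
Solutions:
 u(z) = C1 + k*cos(2*z)/2 + z^4 - 4*z


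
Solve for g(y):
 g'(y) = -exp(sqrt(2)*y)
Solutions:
 g(y) = C1 - sqrt(2)*exp(sqrt(2)*y)/2


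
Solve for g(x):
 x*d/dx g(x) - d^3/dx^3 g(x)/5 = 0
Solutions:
 g(x) = C1 + Integral(C2*airyai(5^(1/3)*x) + C3*airybi(5^(1/3)*x), x)


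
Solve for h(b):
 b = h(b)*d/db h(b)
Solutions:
 h(b) = -sqrt(C1 + b^2)
 h(b) = sqrt(C1 + b^2)


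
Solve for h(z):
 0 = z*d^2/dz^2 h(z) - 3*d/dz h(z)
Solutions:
 h(z) = C1 + C2*z^4


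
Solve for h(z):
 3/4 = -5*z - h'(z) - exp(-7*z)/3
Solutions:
 h(z) = C1 - 5*z^2/2 - 3*z/4 + exp(-7*z)/21


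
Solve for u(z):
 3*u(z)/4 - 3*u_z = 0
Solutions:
 u(z) = C1*exp(z/4)


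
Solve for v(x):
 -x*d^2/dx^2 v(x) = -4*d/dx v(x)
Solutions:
 v(x) = C1 + C2*x^5


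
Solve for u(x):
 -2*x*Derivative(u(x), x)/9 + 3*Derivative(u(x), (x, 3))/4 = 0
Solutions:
 u(x) = C1 + Integral(C2*airyai(2*x/3) + C3*airybi(2*x/3), x)


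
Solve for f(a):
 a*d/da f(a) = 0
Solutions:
 f(a) = C1


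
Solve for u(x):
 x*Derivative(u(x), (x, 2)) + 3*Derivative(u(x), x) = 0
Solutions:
 u(x) = C1 + C2/x^2


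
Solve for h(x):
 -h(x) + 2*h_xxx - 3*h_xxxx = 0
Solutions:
 h(x) = C1*exp(x*(1 - sqrt(1 + 6*2^(2/3)/(1 + sqrt(15)*I)^(1/3) + 3*2^(1/3)*(1 + sqrt(15)*I)^(1/3)))/6)*sin(x*sqrt(Abs(-2 + 6*2^(2/3)/(1 + sqrt(15)*I)^(1/3) + 2/sqrt(1 + 6*2^(2/3)/(1 + sqrt(15)*I)^(1/3) + 3*2^(1/3)*(1 + sqrt(15)*I)^(1/3)) + 3*2^(1/3)*(1 + sqrt(15)*I)^(1/3)))/6) + C2*exp(x*(1 - sqrt(1 + 6*2^(2/3)/(1 + sqrt(15)*I)^(1/3) + 3*2^(1/3)*(1 + sqrt(15)*I)^(1/3)))/6)*cos(x*sqrt(-2 + 6*2^(2/3)/(1 + sqrt(15)*I)^(1/3) + 2/sqrt(1 + 6*2^(2/3)/(1 + sqrt(15)*I)^(1/3) + 3*2^(1/3)*(1 + sqrt(15)*I)^(1/3)) + 3*2^(1/3)*(1 + sqrt(15)*I)^(1/3))/6) + C3*exp(x*(1 + sqrt(1 + 6*2^(2/3)/(1 + sqrt(15)*I)^(1/3) + 3*2^(1/3)*(1 + sqrt(15)*I)^(1/3)))/6)*sin(x*sqrt(Abs(2 - 3*2^(1/3)*(1 + sqrt(15)*I)^(1/3) + 2/sqrt(1 + 6*2^(2/3)/(1 + sqrt(15)*I)^(1/3) + 3*2^(1/3)*(1 + sqrt(15)*I)^(1/3)) - 6*2^(2/3)/(1 + sqrt(15)*I)^(1/3)))/6) + C4*exp(x*(1 + sqrt(1 + 6*2^(2/3)/(1 + sqrt(15)*I)^(1/3) + 3*2^(1/3)*(1 + sqrt(15)*I)^(1/3)))/6)*cos(x*sqrt(-2 + 6*2^(2/3)/(1 + sqrt(15)*I)^(1/3) - 2/sqrt(1 + 6*2^(2/3)/(1 + sqrt(15)*I)^(1/3) + 3*2^(1/3)*(1 + sqrt(15)*I)^(1/3)) + 3*2^(1/3)*(1 + sqrt(15)*I)^(1/3))/6)


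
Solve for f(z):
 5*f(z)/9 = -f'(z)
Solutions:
 f(z) = C1*exp(-5*z/9)


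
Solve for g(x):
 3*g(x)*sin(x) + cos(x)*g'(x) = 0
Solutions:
 g(x) = C1*cos(x)^3


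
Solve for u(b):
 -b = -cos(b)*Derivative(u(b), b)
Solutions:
 u(b) = C1 + Integral(b/cos(b), b)


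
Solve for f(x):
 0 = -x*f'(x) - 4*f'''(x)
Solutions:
 f(x) = C1 + Integral(C2*airyai(-2^(1/3)*x/2) + C3*airybi(-2^(1/3)*x/2), x)


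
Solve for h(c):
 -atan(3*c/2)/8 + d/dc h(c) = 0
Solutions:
 h(c) = C1 + c*atan(3*c/2)/8 - log(9*c^2 + 4)/24


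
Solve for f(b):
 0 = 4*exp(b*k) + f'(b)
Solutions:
 f(b) = C1 - 4*exp(b*k)/k


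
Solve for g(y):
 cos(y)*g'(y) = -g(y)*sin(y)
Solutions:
 g(y) = C1*cos(y)


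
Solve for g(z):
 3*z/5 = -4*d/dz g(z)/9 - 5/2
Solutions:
 g(z) = C1 - 27*z^2/40 - 45*z/8


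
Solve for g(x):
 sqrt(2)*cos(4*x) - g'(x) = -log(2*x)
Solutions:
 g(x) = C1 + x*log(x) - x + x*log(2) + sqrt(2)*sin(4*x)/4


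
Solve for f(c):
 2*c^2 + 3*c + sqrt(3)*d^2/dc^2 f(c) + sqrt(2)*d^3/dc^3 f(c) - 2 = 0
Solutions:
 f(c) = C1 + C2*c + C3*exp(-sqrt(6)*c/2) - sqrt(3)*c^4/18 + c^3*(-3*sqrt(3) + 4*sqrt(2))/18 + c^2*(-2*sqrt(3) + 9*sqrt(2))/18


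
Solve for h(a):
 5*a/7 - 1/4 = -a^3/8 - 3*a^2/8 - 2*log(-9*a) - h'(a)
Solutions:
 h(a) = C1 - a^4/32 - a^3/8 - 5*a^2/14 - 2*a*log(-a) + a*(9/4 - 4*log(3))


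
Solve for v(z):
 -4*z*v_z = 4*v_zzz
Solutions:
 v(z) = C1 + Integral(C2*airyai(-z) + C3*airybi(-z), z)


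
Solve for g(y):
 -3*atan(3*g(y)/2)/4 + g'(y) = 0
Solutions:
 Integral(1/atan(3*_y/2), (_y, g(y))) = C1 + 3*y/4


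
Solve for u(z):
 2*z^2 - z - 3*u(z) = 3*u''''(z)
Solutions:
 u(z) = 2*z^2/3 - z/3 + (C1*sin(sqrt(2)*z/2) + C2*cos(sqrt(2)*z/2))*exp(-sqrt(2)*z/2) + (C3*sin(sqrt(2)*z/2) + C4*cos(sqrt(2)*z/2))*exp(sqrt(2)*z/2)


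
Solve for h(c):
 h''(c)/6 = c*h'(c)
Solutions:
 h(c) = C1 + C2*erfi(sqrt(3)*c)


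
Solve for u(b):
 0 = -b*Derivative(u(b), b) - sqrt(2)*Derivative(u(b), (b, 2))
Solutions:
 u(b) = C1 + C2*erf(2^(1/4)*b/2)


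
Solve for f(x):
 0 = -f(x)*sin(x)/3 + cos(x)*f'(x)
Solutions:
 f(x) = C1/cos(x)^(1/3)


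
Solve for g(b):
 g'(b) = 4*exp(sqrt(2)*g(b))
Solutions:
 g(b) = sqrt(2)*(2*log(-1/(C1 + 4*b)) - log(2))/4


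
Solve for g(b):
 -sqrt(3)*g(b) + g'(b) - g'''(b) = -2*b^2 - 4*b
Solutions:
 g(b) = C1*exp(2^(1/3)*sqrt(3)*b*(2/(sqrt(77) + 9)^(1/3) + 2^(1/3)*(sqrt(77) + 9)^(1/3))/12)*sin(2^(1/3)*b*(-2^(1/3)*(sqrt(77) + 9)^(1/3) + 2/(sqrt(77) + 9)^(1/3))/4) + C2*exp(2^(1/3)*sqrt(3)*b*(2/(sqrt(77) + 9)^(1/3) + 2^(1/3)*(sqrt(77) + 9)^(1/3))/12)*cos(2^(1/3)*b*(-2^(1/3)*(sqrt(77) + 9)^(1/3) + 2/(sqrt(77) + 9)^(1/3))/4) + C3*exp(-2^(1/3)*sqrt(3)*b*(2/(sqrt(77) + 9)^(1/3) + 2^(1/3)*(sqrt(77) + 9)^(1/3))/6) + 2*sqrt(3)*b^2/3 + 4*b/3 + 4*sqrt(3)*b/3 + 4*sqrt(3)/9 + 4/3


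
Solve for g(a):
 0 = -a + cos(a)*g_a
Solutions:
 g(a) = C1 + Integral(a/cos(a), a)


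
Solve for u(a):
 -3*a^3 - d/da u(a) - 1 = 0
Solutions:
 u(a) = C1 - 3*a^4/4 - a


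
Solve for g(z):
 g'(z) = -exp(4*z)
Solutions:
 g(z) = C1 - exp(4*z)/4


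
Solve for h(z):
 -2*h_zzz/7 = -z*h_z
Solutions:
 h(z) = C1 + Integral(C2*airyai(2^(2/3)*7^(1/3)*z/2) + C3*airybi(2^(2/3)*7^(1/3)*z/2), z)


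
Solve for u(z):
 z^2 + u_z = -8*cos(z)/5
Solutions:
 u(z) = C1 - z^3/3 - 8*sin(z)/5


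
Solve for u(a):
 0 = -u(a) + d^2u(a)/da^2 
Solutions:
 u(a) = C1*exp(-a) + C2*exp(a)


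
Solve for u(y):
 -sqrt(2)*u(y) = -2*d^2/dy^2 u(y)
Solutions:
 u(y) = C1*exp(-2^(3/4)*y/2) + C2*exp(2^(3/4)*y/2)


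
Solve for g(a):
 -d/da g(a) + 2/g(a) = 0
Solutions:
 g(a) = -sqrt(C1 + 4*a)
 g(a) = sqrt(C1 + 4*a)


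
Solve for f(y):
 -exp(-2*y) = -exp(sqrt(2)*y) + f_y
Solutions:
 f(y) = C1 + sqrt(2)*exp(sqrt(2)*y)/2 + exp(-2*y)/2


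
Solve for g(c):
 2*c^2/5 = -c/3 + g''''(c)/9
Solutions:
 g(c) = C1 + C2*c + C3*c^2 + C4*c^3 + c^6/100 + c^5/40


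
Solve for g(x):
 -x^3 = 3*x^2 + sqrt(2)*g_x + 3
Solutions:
 g(x) = C1 - sqrt(2)*x^4/8 - sqrt(2)*x^3/2 - 3*sqrt(2)*x/2


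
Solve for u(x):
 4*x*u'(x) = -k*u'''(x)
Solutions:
 u(x) = C1 + Integral(C2*airyai(2^(2/3)*x*(-1/k)^(1/3)) + C3*airybi(2^(2/3)*x*(-1/k)^(1/3)), x)


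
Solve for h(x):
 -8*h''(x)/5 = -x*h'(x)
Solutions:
 h(x) = C1 + C2*erfi(sqrt(5)*x/4)


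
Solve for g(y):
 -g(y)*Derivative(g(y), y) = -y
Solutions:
 g(y) = -sqrt(C1 + y^2)
 g(y) = sqrt(C1 + y^2)


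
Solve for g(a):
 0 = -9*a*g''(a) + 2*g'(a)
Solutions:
 g(a) = C1 + C2*a^(11/9)


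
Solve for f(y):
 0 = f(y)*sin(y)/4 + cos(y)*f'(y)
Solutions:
 f(y) = C1*cos(y)^(1/4)


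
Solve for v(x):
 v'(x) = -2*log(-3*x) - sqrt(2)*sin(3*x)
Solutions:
 v(x) = C1 - 2*x*log(-x) - 2*x*log(3) + 2*x + sqrt(2)*cos(3*x)/3


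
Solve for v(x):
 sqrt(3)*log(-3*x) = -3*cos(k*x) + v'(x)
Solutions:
 v(x) = C1 + sqrt(3)*x*(log(-x) - 1) + sqrt(3)*x*log(3) + 3*Piecewise((sin(k*x)/k, Ne(k, 0)), (x, True))


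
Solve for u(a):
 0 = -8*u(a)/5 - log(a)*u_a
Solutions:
 u(a) = C1*exp(-8*li(a)/5)


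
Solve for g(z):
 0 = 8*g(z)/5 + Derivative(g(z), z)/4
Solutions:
 g(z) = C1*exp(-32*z/5)


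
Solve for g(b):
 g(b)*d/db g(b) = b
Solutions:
 g(b) = -sqrt(C1 + b^2)
 g(b) = sqrt(C1 + b^2)


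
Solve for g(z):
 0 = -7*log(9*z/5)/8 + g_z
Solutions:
 g(z) = C1 + 7*z*log(z)/8 - 7*z*log(5)/8 - 7*z/8 + 7*z*log(3)/4


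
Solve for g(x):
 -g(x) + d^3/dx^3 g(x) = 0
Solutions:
 g(x) = C3*exp(x) + (C1*sin(sqrt(3)*x/2) + C2*cos(sqrt(3)*x/2))*exp(-x/2)


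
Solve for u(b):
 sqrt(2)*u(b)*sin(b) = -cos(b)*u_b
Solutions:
 u(b) = C1*cos(b)^(sqrt(2))


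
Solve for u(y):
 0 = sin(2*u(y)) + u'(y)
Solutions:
 u(y) = pi - acos((-C1 - exp(4*y))/(C1 - exp(4*y)))/2
 u(y) = acos((-C1 - exp(4*y))/(C1 - exp(4*y)))/2


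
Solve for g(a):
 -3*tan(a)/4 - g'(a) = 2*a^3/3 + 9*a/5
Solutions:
 g(a) = C1 - a^4/6 - 9*a^2/10 + 3*log(cos(a))/4


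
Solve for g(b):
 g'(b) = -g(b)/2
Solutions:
 g(b) = C1*exp(-b/2)


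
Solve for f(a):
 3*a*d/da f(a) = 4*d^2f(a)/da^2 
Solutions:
 f(a) = C1 + C2*erfi(sqrt(6)*a/4)


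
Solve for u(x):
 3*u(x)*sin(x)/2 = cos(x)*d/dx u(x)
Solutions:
 u(x) = C1/cos(x)^(3/2)


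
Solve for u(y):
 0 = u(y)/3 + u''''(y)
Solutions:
 u(y) = (C1*sin(sqrt(2)*3^(3/4)*y/6) + C2*cos(sqrt(2)*3^(3/4)*y/6))*exp(-sqrt(2)*3^(3/4)*y/6) + (C3*sin(sqrt(2)*3^(3/4)*y/6) + C4*cos(sqrt(2)*3^(3/4)*y/6))*exp(sqrt(2)*3^(3/4)*y/6)


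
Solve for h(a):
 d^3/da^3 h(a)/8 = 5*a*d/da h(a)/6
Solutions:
 h(a) = C1 + Integral(C2*airyai(20^(1/3)*3^(2/3)*a/3) + C3*airybi(20^(1/3)*3^(2/3)*a/3), a)


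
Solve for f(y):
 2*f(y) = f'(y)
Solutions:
 f(y) = C1*exp(2*y)


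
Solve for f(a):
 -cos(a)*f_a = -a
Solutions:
 f(a) = C1 + Integral(a/cos(a), a)


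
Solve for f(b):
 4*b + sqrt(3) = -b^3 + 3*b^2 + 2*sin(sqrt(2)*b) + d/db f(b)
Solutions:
 f(b) = C1 + b^4/4 - b^3 + 2*b^2 + sqrt(3)*b + sqrt(2)*cos(sqrt(2)*b)


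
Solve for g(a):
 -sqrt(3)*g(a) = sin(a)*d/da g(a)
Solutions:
 g(a) = C1*(cos(a) + 1)^(sqrt(3)/2)/(cos(a) - 1)^(sqrt(3)/2)


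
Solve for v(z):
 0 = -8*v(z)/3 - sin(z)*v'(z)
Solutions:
 v(z) = C1*(cos(z) + 1)^(4/3)/(cos(z) - 1)^(4/3)


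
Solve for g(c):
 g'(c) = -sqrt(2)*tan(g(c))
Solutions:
 g(c) = pi - asin(C1*exp(-sqrt(2)*c))
 g(c) = asin(C1*exp(-sqrt(2)*c))


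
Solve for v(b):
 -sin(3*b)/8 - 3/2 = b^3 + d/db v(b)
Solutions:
 v(b) = C1 - b^4/4 - 3*b/2 + cos(3*b)/24


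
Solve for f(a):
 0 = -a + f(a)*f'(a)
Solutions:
 f(a) = -sqrt(C1 + a^2)
 f(a) = sqrt(C1 + a^2)


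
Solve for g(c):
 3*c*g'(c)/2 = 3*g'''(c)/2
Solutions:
 g(c) = C1 + Integral(C2*airyai(c) + C3*airybi(c), c)


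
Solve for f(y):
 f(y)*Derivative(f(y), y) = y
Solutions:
 f(y) = -sqrt(C1 + y^2)
 f(y) = sqrt(C1 + y^2)


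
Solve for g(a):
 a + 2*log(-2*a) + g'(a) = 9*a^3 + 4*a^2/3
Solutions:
 g(a) = C1 + 9*a^4/4 + 4*a^3/9 - a^2/2 - 2*a*log(-a) + 2*a*(1 - log(2))


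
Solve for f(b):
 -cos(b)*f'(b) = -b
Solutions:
 f(b) = C1 + Integral(b/cos(b), b)


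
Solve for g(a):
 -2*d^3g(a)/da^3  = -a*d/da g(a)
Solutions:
 g(a) = C1 + Integral(C2*airyai(2^(2/3)*a/2) + C3*airybi(2^(2/3)*a/2), a)


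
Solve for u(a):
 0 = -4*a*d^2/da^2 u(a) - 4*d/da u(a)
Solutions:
 u(a) = C1 + C2*log(a)


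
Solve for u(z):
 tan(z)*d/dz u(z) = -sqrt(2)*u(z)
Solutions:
 u(z) = C1/sin(z)^(sqrt(2))


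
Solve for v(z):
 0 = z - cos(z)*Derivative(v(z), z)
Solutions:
 v(z) = C1 + Integral(z/cos(z), z)


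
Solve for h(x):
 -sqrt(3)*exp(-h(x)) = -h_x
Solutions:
 h(x) = log(C1 + sqrt(3)*x)


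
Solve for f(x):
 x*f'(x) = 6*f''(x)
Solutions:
 f(x) = C1 + C2*erfi(sqrt(3)*x/6)


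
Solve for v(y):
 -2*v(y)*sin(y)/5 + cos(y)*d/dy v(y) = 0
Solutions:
 v(y) = C1/cos(y)^(2/5)


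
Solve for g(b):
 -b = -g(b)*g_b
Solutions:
 g(b) = -sqrt(C1 + b^2)
 g(b) = sqrt(C1 + b^2)


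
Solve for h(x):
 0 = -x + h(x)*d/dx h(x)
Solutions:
 h(x) = -sqrt(C1 + x^2)
 h(x) = sqrt(C1 + x^2)


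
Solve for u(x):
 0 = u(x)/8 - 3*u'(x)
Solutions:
 u(x) = C1*exp(x/24)


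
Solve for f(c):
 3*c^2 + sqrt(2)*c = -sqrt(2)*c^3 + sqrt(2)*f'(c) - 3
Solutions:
 f(c) = C1 + c^4/4 + sqrt(2)*c^3/2 + c^2/2 + 3*sqrt(2)*c/2


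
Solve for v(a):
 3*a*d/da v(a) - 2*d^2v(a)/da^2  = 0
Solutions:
 v(a) = C1 + C2*erfi(sqrt(3)*a/2)


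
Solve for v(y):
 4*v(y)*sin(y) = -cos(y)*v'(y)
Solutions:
 v(y) = C1*cos(y)^4


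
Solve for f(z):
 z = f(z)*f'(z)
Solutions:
 f(z) = -sqrt(C1 + z^2)
 f(z) = sqrt(C1 + z^2)


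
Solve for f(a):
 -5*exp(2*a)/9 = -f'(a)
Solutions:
 f(a) = C1 + 5*exp(2*a)/18


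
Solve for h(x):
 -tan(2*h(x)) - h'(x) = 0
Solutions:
 h(x) = -asin(C1*exp(-2*x))/2 + pi/2
 h(x) = asin(C1*exp(-2*x))/2


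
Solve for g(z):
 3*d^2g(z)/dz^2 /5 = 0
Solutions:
 g(z) = C1 + C2*z


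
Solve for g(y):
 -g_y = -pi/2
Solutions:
 g(y) = C1 + pi*y/2


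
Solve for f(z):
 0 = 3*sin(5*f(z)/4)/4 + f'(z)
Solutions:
 3*z/4 + 2*log(cos(5*f(z)/4) - 1)/5 - 2*log(cos(5*f(z)/4) + 1)/5 = C1


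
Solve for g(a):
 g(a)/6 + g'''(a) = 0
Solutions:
 g(a) = C3*exp(-6^(2/3)*a/6) + (C1*sin(2^(2/3)*3^(1/6)*a/4) + C2*cos(2^(2/3)*3^(1/6)*a/4))*exp(6^(2/3)*a/12)


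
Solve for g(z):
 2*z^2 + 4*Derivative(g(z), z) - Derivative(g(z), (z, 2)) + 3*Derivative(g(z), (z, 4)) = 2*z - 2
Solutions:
 g(z) = C1 + C2*exp(z*((sqrt(323) + 18)^(-1/3) + (sqrt(323) + 18)^(1/3))/6)*sin(sqrt(3)*z*(-(sqrt(323) + 18)^(1/3) + (sqrt(323) + 18)^(-1/3))/6) + C3*exp(z*((sqrt(323) + 18)^(-1/3) + (sqrt(323) + 18)^(1/3))/6)*cos(sqrt(3)*z*(-(sqrt(323) + 18)^(1/3) + (sqrt(323) + 18)^(-1/3))/6) + C4*exp(-z*((sqrt(323) + 18)^(-1/3) + (sqrt(323) + 18)^(1/3))/3) - z^3/6 + z^2/8 - 7*z/16


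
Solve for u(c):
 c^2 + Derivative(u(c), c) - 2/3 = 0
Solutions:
 u(c) = C1 - c^3/3 + 2*c/3


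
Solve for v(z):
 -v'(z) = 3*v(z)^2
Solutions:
 v(z) = 1/(C1 + 3*z)


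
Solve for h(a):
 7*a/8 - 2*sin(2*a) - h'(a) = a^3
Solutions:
 h(a) = C1 - a^4/4 + 7*a^2/16 + cos(2*a)


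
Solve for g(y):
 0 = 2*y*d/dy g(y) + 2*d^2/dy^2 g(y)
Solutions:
 g(y) = C1 + C2*erf(sqrt(2)*y/2)


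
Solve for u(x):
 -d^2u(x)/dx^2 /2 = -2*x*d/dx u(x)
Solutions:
 u(x) = C1 + C2*erfi(sqrt(2)*x)


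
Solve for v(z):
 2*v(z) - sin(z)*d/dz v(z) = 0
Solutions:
 v(z) = C1*(cos(z) - 1)/(cos(z) + 1)


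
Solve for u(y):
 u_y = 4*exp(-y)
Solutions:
 u(y) = C1 - 4*exp(-y)


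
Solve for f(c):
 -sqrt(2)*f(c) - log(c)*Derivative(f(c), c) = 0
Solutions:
 f(c) = C1*exp(-sqrt(2)*li(c))


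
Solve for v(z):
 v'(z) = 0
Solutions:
 v(z) = C1


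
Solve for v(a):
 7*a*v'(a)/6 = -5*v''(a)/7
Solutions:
 v(a) = C1 + C2*erf(7*sqrt(15)*a/30)


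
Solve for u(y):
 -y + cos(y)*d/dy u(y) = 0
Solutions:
 u(y) = C1 + Integral(y/cos(y), y)


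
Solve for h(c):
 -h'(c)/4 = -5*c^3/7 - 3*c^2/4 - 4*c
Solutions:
 h(c) = C1 + 5*c^4/7 + c^3 + 8*c^2


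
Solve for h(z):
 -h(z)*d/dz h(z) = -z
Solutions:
 h(z) = -sqrt(C1 + z^2)
 h(z) = sqrt(C1 + z^2)


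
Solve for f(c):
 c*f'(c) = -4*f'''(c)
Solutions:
 f(c) = C1 + Integral(C2*airyai(-2^(1/3)*c/2) + C3*airybi(-2^(1/3)*c/2), c)


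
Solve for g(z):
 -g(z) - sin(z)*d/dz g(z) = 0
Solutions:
 g(z) = C1*sqrt(cos(z) + 1)/sqrt(cos(z) - 1)


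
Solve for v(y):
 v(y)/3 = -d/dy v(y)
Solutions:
 v(y) = C1*exp(-y/3)


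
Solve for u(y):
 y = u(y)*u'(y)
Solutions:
 u(y) = -sqrt(C1 + y^2)
 u(y) = sqrt(C1 + y^2)


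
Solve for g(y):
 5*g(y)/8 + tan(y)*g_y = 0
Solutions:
 g(y) = C1/sin(y)^(5/8)


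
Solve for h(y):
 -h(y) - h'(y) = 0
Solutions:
 h(y) = C1*exp(-y)


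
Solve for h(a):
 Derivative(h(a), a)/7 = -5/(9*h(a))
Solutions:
 h(a) = -sqrt(C1 - 70*a)/3
 h(a) = sqrt(C1 - 70*a)/3


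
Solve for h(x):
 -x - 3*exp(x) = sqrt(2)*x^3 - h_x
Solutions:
 h(x) = C1 + sqrt(2)*x^4/4 + x^2/2 + 3*exp(x)


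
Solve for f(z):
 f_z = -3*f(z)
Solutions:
 f(z) = C1*exp(-3*z)


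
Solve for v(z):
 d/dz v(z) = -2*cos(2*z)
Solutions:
 v(z) = C1 - sin(2*z)


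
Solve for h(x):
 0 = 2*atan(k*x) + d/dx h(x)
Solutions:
 h(x) = C1 - 2*Piecewise((x*atan(k*x) - log(k^2*x^2 + 1)/(2*k), Ne(k, 0)), (0, True))


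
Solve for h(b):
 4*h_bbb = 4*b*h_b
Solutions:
 h(b) = C1 + Integral(C2*airyai(b) + C3*airybi(b), b)


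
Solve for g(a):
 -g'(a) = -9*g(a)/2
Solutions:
 g(a) = C1*exp(9*a/2)


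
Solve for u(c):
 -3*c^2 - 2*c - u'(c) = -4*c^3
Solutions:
 u(c) = C1 + c^4 - c^3 - c^2


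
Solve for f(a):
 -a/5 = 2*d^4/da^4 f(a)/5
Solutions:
 f(a) = C1 + C2*a + C3*a^2 + C4*a^3 - a^5/240


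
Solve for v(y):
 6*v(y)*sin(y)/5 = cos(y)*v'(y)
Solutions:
 v(y) = C1/cos(y)^(6/5)


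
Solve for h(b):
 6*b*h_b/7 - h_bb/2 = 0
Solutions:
 h(b) = C1 + C2*erfi(sqrt(42)*b/7)


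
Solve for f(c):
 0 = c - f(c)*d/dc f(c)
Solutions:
 f(c) = -sqrt(C1 + c^2)
 f(c) = sqrt(C1 + c^2)


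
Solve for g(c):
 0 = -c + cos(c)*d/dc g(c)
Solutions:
 g(c) = C1 + Integral(c/cos(c), c)


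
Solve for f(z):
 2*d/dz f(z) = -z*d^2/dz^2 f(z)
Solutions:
 f(z) = C1 + C2/z


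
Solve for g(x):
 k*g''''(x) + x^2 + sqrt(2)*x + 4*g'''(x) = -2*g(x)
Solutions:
 g(x) = C1*exp(x*Piecewise((-sqrt(-2*2^(2/3)*(-1/k^3)^(1/3) + 4/k^2)/2 - sqrt(2*2^(2/3)*(-1/k^3)^(1/3) + 8/k^2 + 16/(k^3*sqrt(-2*2^(2/3)*(-1/k^3)^(1/3) + 4/k^2)))/2 - 1/k, Eq(1/k, 0)), (-sqrt(2*(sqrt(-8/(27*k^3) + 4/k^6) + 2/k^3)^(1/3) + 4/(3*k*(sqrt(-8/(27*k^3) + 4/k^6) + 2/k^3)^(1/3)) + 4/k^2)/2 - sqrt(-2*(sqrt(-8/(27*k^3) + 4/k^6) + 2/k^3)^(1/3) - 4/(3*k*(sqrt(-8/(27*k^3) + 4/k^6) + 2/k^3)^(1/3)) + 8/k^2 + 16/(k^3*sqrt(2*(sqrt(-8/(27*k^3) + 4/k^6) + 2/k^3)^(1/3) + 4/(3*k*(sqrt(-8/(27*k^3) + 4/k^6) + 2/k^3)^(1/3)) + 4/k^2)))/2 - 1/k, True))) + C2*exp(x*Piecewise((-sqrt(-2*2^(2/3)*(-1/k^3)^(1/3) + 4/k^2)/2 + sqrt(2*2^(2/3)*(-1/k^3)^(1/3) + 8/k^2 + 16/(k^3*sqrt(-2*2^(2/3)*(-1/k^3)^(1/3) + 4/k^2)))/2 - 1/k, Eq(1/k, 0)), (-sqrt(2*(sqrt(-8/(27*k^3) + 4/k^6) + 2/k^3)^(1/3) + 4/(3*k*(sqrt(-8/(27*k^3) + 4/k^6) + 2/k^3)^(1/3)) + 4/k^2)/2 + sqrt(-2*(sqrt(-8/(27*k^3) + 4/k^6) + 2/k^3)^(1/3) - 4/(3*k*(sqrt(-8/(27*k^3) + 4/k^6) + 2/k^3)^(1/3)) + 8/k^2 + 16/(k^3*sqrt(2*(sqrt(-8/(27*k^3) + 4/k^6) + 2/k^3)^(1/3) + 4/(3*k*(sqrt(-8/(27*k^3) + 4/k^6) + 2/k^3)^(1/3)) + 4/k^2)))/2 - 1/k, True))) + C3*exp(x*Piecewise((sqrt(-2*2^(2/3)*(-1/k^3)^(1/3) + 4/k^2)/2 - sqrt(2*2^(2/3)*(-1/k^3)^(1/3) + 8/k^2 - 16/(k^3*sqrt(-2*2^(2/3)*(-1/k^3)^(1/3) + 4/k^2)))/2 - 1/k, Eq(1/k, 0)), (sqrt(2*(sqrt(-8/(27*k^3) + 4/k^6) + 2/k^3)^(1/3) + 4/(3*k*(sqrt(-8/(27*k^3) + 4/k^6) + 2/k^3)^(1/3)) + 4/k^2)/2 - sqrt(-2*(sqrt(-8/(27*k^3) + 4/k^6) + 2/k^3)^(1/3) - 4/(3*k*(sqrt(-8/(27*k^3) + 4/k^6) + 2/k^3)^(1/3)) + 8/k^2 - 16/(k^3*sqrt(2*(sqrt(-8/(27*k^3) + 4/k^6) + 2/k^3)^(1/3) + 4/(3*k*(sqrt(-8/(27*k^3) + 4/k^6) + 2/k^3)^(1/3)) + 4/k^2)))/2 - 1/k, True))) + C4*exp(x*Piecewise((sqrt(-2*2^(2/3)*(-1/k^3)^(1/3) + 4/k^2)/2 + sqrt(2*2^(2/3)*(-1/k^3)^(1/3) + 8/k^2 - 16/(k^3*sqrt(-2*2^(2/3)*(-1/k^3)^(1/3) + 4/k^2)))/2 - 1/k, Eq(1/k, 0)), (sqrt(2*(sqrt(-8/(27*k^3) + 4/k^6) + 2/k^3)^(1/3) + 4/(3*k*(sqrt(-8/(27*k^3) + 4/k^6) + 2/k^3)^(1/3)) + 4/k^2)/2 + sqrt(-2*(sqrt(-8/(27*k^3) + 4/k^6) + 2/k^3)^(1/3) - 4/(3*k*(sqrt(-8/(27*k^3) + 4/k^6) + 2/k^3)^(1/3)) + 8/k^2 - 16/(k^3*sqrt(2*(sqrt(-8/(27*k^3) + 4/k^6) + 2/k^3)^(1/3) + 4/(3*k*(sqrt(-8/(27*k^3) + 4/k^6) + 2/k^3)^(1/3)) + 4/k^2)))/2 - 1/k, True))) - x^2/2 - sqrt(2)*x/2


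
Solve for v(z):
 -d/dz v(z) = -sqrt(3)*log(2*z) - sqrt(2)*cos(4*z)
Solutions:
 v(z) = C1 + sqrt(3)*z*(log(z) - 1) + sqrt(3)*z*log(2) + sqrt(2)*sin(4*z)/4


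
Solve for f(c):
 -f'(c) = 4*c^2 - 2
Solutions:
 f(c) = C1 - 4*c^3/3 + 2*c


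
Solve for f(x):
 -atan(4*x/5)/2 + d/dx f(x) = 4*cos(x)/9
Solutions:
 f(x) = C1 + x*atan(4*x/5)/2 - 5*log(16*x^2 + 25)/16 + 4*sin(x)/9


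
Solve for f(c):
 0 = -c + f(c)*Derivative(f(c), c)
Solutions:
 f(c) = -sqrt(C1 + c^2)
 f(c) = sqrt(C1 + c^2)


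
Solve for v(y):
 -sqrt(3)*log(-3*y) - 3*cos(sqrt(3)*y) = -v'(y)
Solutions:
 v(y) = C1 + sqrt(3)*y*(log(-y) - 1) + sqrt(3)*y*log(3) + sqrt(3)*sin(sqrt(3)*y)


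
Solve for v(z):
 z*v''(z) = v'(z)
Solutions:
 v(z) = C1 + C2*z^2


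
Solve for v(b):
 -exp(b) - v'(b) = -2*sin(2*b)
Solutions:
 v(b) = C1 - exp(b) - cos(2*b)


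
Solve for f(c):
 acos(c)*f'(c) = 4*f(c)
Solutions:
 f(c) = C1*exp(4*Integral(1/acos(c), c))


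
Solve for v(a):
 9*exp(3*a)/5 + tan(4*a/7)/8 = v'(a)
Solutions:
 v(a) = C1 + 3*exp(3*a)/5 - 7*log(cos(4*a/7))/32


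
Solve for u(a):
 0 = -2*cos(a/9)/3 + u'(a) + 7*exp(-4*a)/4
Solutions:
 u(a) = C1 + 6*sin(a/9) + 7*exp(-4*a)/16


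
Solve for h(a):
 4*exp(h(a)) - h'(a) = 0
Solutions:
 h(a) = log(-1/(C1 + 4*a))


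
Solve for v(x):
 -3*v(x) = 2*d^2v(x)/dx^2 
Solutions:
 v(x) = C1*sin(sqrt(6)*x/2) + C2*cos(sqrt(6)*x/2)


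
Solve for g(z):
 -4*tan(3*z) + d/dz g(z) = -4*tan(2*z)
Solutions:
 g(z) = C1 + 2*log(cos(2*z)) - 4*log(cos(3*z))/3


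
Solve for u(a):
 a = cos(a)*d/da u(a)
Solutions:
 u(a) = C1 + Integral(a/cos(a), a)


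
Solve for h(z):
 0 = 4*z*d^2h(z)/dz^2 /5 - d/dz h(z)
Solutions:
 h(z) = C1 + C2*z^(9/4)


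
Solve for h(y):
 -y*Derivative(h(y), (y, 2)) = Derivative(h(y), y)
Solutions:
 h(y) = C1 + C2*log(y)


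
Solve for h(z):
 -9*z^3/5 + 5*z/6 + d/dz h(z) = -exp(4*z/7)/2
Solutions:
 h(z) = C1 + 9*z^4/20 - 5*z^2/12 - 7*exp(4*z/7)/8


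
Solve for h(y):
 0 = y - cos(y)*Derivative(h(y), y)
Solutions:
 h(y) = C1 + Integral(y/cos(y), y)


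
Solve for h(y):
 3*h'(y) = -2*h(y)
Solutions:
 h(y) = C1*exp(-2*y/3)


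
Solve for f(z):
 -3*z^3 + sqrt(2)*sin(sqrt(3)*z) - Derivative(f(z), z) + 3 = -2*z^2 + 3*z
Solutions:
 f(z) = C1 - 3*z^4/4 + 2*z^3/3 - 3*z^2/2 + 3*z - sqrt(6)*cos(sqrt(3)*z)/3


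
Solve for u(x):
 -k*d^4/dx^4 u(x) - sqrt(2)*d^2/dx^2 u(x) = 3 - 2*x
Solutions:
 u(x) = C1 + C2*x + C3*exp(-2^(1/4)*x*sqrt(-1/k)) + C4*exp(2^(1/4)*x*sqrt(-1/k)) + sqrt(2)*x^3/6 - 3*sqrt(2)*x^2/4


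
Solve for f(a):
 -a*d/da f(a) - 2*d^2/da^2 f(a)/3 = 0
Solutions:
 f(a) = C1 + C2*erf(sqrt(3)*a/2)


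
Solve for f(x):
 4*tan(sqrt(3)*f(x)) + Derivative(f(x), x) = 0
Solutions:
 f(x) = sqrt(3)*(pi - asin(C1*exp(-4*sqrt(3)*x)))/3
 f(x) = sqrt(3)*asin(C1*exp(-4*sqrt(3)*x))/3


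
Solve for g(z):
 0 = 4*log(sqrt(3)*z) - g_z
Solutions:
 g(z) = C1 + 4*z*log(z) - 4*z + z*log(9)


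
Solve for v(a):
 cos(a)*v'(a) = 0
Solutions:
 v(a) = C1


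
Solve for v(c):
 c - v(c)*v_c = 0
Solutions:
 v(c) = -sqrt(C1 + c^2)
 v(c) = sqrt(C1 + c^2)


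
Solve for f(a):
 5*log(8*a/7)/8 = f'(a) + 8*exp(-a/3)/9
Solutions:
 f(a) = C1 + 5*a*log(a)/8 + 5*a*(-log(7) - 1 + 3*log(2))/8 + 8*exp(-a/3)/3


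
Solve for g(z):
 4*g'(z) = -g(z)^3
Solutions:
 g(z) = -sqrt(2)*sqrt(-1/(C1 - z))
 g(z) = sqrt(2)*sqrt(-1/(C1 - z))


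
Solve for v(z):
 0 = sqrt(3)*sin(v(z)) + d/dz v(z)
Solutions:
 v(z) = -acos((-C1 - exp(2*sqrt(3)*z))/(C1 - exp(2*sqrt(3)*z))) + 2*pi
 v(z) = acos((-C1 - exp(2*sqrt(3)*z))/(C1 - exp(2*sqrt(3)*z)))


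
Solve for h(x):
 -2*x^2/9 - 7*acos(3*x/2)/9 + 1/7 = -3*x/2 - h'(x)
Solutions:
 h(x) = C1 + 2*x^3/27 - 3*x^2/4 + 7*x*acos(3*x/2)/9 - x/7 - 7*sqrt(4 - 9*x^2)/27


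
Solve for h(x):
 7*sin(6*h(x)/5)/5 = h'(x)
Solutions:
 -7*x/5 + 5*log(cos(6*h(x)/5) - 1)/12 - 5*log(cos(6*h(x)/5) + 1)/12 = C1


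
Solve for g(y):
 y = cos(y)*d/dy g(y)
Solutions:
 g(y) = C1 + Integral(y/cos(y), y)


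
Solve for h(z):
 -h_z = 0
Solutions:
 h(z) = C1


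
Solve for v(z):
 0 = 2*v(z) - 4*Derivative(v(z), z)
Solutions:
 v(z) = C1*exp(z/2)


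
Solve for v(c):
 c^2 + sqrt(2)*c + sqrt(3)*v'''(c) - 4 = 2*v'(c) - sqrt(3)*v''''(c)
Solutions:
 v(c) = C1 + C2*exp(-c*((-1 + sqrt(-1 + (1 - 9*sqrt(3))^2) + 9*sqrt(3))^(-1/3) + 2 + (-1 + sqrt(-1 + (1 - 9*sqrt(3))^2) + 9*sqrt(3))^(1/3))/6)*sin(sqrt(3)*c*(-(-1 + sqrt(-1 + (1 - 9*sqrt(3))^2) + 9*sqrt(3))^(1/3) + (-1 + sqrt(-1 + (1 - 9*sqrt(3))^2) + 9*sqrt(3))^(-1/3))/6) + C3*exp(-c*((-1 + sqrt(-1 + (1 - 9*sqrt(3))^2) + 9*sqrt(3))^(-1/3) + 2 + (-1 + sqrt(-1 + (1 - 9*sqrt(3))^2) + 9*sqrt(3))^(1/3))/6)*cos(sqrt(3)*c*(-(-1 + sqrt(-1 + (1 - 9*sqrt(3))^2) + 9*sqrt(3))^(1/3) + (-1 + sqrt(-1 + (1 - 9*sqrt(3))^2) + 9*sqrt(3))^(-1/3))/6) + C4*exp(c*(-1 + (-1 + sqrt(-1 + (1 - 9*sqrt(3))^2) + 9*sqrt(3))^(-1/3) + (-1 + sqrt(-1 + (1 - 9*sqrt(3))^2) + 9*sqrt(3))^(1/3))/3) + c^3/6 + sqrt(2)*c^2/4 - 2*c + sqrt(3)*c/2


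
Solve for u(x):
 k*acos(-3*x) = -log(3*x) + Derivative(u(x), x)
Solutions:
 u(x) = C1 + k*(x*acos(-3*x) + sqrt(1 - 9*x^2)/3) + x*log(x) - x + x*log(3)


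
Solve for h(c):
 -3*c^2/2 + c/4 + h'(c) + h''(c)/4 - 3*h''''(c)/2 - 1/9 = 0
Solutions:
 h(c) = C1 + C2*exp(-2^(1/3)*c*(2^(1/3)/(sqrt(1294) + 36)^(1/3) + (sqrt(1294) + 36)^(1/3))/12)*sin(2^(1/3)*sqrt(3)*c*(-(sqrt(1294) + 36)^(1/3) + 2^(1/3)/(sqrt(1294) + 36)^(1/3))/12) + C3*exp(-2^(1/3)*c*(2^(1/3)/(sqrt(1294) + 36)^(1/3) + (sqrt(1294) + 36)^(1/3))/12)*cos(2^(1/3)*sqrt(3)*c*(-(sqrt(1294) + 36)^(1/3) + 2^(1/3)/(sqrt(1294) + 36)^(1/3))/12) + C4*exp(2^(1/3)*c*(2^(1/3)/(sqrt(1294) + 36)^(1/3) + (sqrt(1294) + 36)^(1/3))/6) + c^3/2 - c^2/2 + 13*c/36


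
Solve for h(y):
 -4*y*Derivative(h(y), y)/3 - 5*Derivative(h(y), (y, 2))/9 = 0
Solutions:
 h(y) = C1 + C2*erf(sqrt(30)*y/5)


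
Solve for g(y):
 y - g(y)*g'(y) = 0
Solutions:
 g(y) = -sqrt(C1 + y^2)
 g(y) = sqrt(C1 + y^2)


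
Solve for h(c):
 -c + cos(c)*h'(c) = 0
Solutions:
 h(c) = C1 + Integral(c/cos(c), c)


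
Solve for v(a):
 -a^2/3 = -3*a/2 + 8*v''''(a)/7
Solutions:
 v(a) = C1 + C2*a + C3*a^2 + C4*a^3 - 7*a^6/8640 + 7*a^5/640


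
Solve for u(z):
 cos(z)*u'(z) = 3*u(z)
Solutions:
 u(z) = C1*(sin(z) + 1)^(3/2)/(sin(z) - 1)^(3/2)


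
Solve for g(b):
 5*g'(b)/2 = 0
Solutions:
 g(b) = C1


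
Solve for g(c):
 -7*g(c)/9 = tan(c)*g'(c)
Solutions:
 g(c) = C1/sin(c)^(7/9)


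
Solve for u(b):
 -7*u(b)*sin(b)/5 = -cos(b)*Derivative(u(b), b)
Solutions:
 u(b) = C1/cos(b)^(7/5)


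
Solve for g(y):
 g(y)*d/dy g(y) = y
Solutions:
 g(y) = -sqrt(C1 + y^2)
 g(y) = sqrt(C1 + y^2)


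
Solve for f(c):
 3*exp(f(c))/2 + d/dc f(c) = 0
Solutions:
 f(c) = log(1/(C1 + 3*c)) + log(2)


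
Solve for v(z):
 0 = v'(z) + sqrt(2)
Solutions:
 v(z) = C1 - sqrt(2)*z


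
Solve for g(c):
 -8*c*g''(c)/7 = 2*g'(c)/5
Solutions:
 g(c) = C1 + C2*c^(13/20)


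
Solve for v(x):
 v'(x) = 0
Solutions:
 v(x) = C1


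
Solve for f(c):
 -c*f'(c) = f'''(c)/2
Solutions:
 f(c) = C1 + Integral(C2*airyai(-2^(1/3)*c) + C3*airybi(-2^(1/3)*c), c)


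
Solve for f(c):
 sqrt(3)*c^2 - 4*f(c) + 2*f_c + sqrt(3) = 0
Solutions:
 f(c) = C1*exp(2*c) + sqrt(3)*c^2/4 + sqrt(3)*c/4 + 3*sqrt(3)/8


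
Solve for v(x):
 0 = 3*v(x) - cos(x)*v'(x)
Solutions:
 v(x) = C1*(sin(x) + 1)^(3/2)/(sin(x) - 1)^(3/2)


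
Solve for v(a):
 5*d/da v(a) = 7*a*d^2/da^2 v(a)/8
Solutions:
 v(a) = C1 + C2*a^(47/7)


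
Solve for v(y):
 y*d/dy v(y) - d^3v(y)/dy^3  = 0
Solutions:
 v(y) = C1 + Integral(C2*airyai(y) + C3*airybi(y), y)


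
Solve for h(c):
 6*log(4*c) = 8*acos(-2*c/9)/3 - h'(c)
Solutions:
 h(c) = C1 - 6*c*log(c) + 8*c*acos(-2*c/9)/3 - 12*c*log(2) + 6*c + 4*sqrt(81 - 4*c^2)/3


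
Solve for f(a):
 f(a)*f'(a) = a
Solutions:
 f(a) = -sqrt(C1 + a^2)
 f(a) = sqrt(C1 + a^2)


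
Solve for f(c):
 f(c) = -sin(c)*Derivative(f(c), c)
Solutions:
 f(c) = C1*sqrt(cos(c) + 1)/sqrt(cos(c) - 1)


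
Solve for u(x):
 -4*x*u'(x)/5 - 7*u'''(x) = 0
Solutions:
 u(x) = C1 + Integral(C2*airyai(-70^(2/3)*x/35) + C3*airybi(-70^(2/3)*x/35), x)


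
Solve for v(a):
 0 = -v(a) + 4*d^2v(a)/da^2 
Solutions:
 v(a) = C1*exp(-a/2) + C2*exp(a/2)


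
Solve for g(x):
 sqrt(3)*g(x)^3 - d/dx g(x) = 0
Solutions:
 g(x) = -sqrt(2)*sqrt(-1/(C1 + sqrt(3)*x))/2
 g(x) = sqrt(2)*sqrt(-1/(C1 + sqrt(3)*x))/2


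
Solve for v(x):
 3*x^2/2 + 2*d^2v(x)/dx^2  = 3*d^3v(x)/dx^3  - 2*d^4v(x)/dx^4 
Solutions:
 v(x) = C1 + C2*x - x^4/16 - 3*x^3/8 - 15*x^2/16 + (C3*sin(sqrt(7)*x/4) + C4*cos(sqrt(7)*x/4))*exp(3*x/4)


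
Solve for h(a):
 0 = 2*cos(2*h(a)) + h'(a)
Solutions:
 h(a) = -asin((C1 + exp(8*a))/(C1 - exp(8*a)))/2 + pi/2
 h(a) = asin((C1 + exp(8*a))/(C1 - exp(8*a)))/2


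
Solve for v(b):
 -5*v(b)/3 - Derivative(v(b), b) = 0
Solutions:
 v(b) = C1*exp(-5*b/3)


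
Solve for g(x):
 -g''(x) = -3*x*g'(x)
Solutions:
 g(x) = C1 + C2*erfi(sqrt(6)*x/2)


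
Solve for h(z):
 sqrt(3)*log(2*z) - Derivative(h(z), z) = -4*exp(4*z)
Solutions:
 h(z) = C1 + sqrt(3)*z*log(z) + sqrt(3)*z*(-1 + log(2)) + exp(4*z)


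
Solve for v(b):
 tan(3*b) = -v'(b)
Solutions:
 v(b) = C1 + log(cos(3*b))/3


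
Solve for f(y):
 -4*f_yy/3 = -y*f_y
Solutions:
 f(y) = C1 + C2*erfi(sqrt(6)*y/4)


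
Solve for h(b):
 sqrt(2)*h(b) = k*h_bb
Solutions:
 h(b) = C1*exp(-2^(1/4)*b*sqrt(1/k)) + C2*exp(2^(1/4)*b*sqrt(1/k))


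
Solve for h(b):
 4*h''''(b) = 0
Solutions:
 h(b) = C1 + C2*b + C3*b^2 + C4*b^3


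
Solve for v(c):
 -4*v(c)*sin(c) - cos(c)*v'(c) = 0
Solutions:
 v(c) = C1*cos(c)^4


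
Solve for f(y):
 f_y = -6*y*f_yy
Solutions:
 f(y) = C1 + C2*y^(5/6)


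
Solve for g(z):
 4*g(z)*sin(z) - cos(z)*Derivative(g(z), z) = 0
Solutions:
 g(z) = C1/cos(z)^4


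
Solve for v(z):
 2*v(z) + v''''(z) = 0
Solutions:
 v(z) = (C1*sin(2^(3/4)*z/2) + C2*cos(2^(3/4)*z/2))*exp(-2^(3/4)*z/2) + (C3*sin(2^(3/4)*z/2) + C4*cos(2^(3/4)*z/2))*exp(2^(3/4)*z/2)


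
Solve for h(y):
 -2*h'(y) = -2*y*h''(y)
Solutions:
 h(y) = C1 + C2*y^2


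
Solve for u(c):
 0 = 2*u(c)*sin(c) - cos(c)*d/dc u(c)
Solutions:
 u(c) = C1/cos(c)^2


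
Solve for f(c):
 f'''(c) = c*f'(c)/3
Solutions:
 f(c) = C1 + Integral(C2*airyai(3^(2/3)*c/3) + C3*airybi(3^(2/3)*c/3), c)


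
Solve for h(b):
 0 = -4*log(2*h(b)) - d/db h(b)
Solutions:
 Integral(1/(log(_y) + log(2)), (_y, h(b)))/4 = C1 - b


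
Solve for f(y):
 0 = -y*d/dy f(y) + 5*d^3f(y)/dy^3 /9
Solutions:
 f(y) = C1 + Integral(C2*airyai(15^(2/3)*y/5) + C3*airybi(15^(2/3)*y/5), y)


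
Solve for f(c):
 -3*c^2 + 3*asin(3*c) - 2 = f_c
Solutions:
 f(c) = C1 - c^3 + 3*c*asin(3*c) - 2*c + sqrt(1 - 9*c^2)


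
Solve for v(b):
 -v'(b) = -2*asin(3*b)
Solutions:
 v(b) = C1 + 2*b*asin(3*b) + 2*sqrt(1 - 9*b^2)/3


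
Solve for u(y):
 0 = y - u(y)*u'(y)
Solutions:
 u(y) = -sqrt(C1 + y^2)
 u(y) = sqrt(C1 + y^2)
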